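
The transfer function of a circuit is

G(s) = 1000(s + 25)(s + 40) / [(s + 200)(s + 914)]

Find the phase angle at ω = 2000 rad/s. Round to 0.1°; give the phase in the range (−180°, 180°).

At s = jω = j2000:
zero (s+25): 25 + j2000 → |·| = √(25²+2000²) = √4000625 ≈ 2000.2, ∠ = arctan(2000/25) ≈ 89.28°
zero (s+40): 40 + j2000 → |·| = √(40²+2000²) = √4001600 ≈ 2000.4, ∠ = arctan(2000/40) ≈ 88.85°
pole (s+200): 200 + j2000 → |·| = √(200²+2000²) = √4040000 ≈ 2010, ∠ = arctan(2000/200) ≈ 84.29°
pole (s+914): 914 + j2000 → |·| = √(914²+2000²) = √4835396 ≈ 2199, ∠ = arctan(2000/914) ≈ 65.44°
∠G = 178.13° − 149.73° = 28.40°

28.4°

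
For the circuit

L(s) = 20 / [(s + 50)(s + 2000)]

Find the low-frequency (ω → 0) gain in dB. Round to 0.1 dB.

-74.0 dB

L(0) = 20 / (50·2000) = 0.0002
20 log₁₀(0.0002) ≈ -73.98 dB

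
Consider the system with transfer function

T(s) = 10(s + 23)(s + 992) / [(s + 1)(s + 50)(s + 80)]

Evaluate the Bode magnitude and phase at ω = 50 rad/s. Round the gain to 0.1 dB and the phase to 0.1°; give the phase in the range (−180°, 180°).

At s = jω = j50:
zero (s+23): 23 + j50 → |·| = √(23²+50²) = √3029 ≈ 55.036, ∠ = arctan(50/23) ≈ 65.30°
zero (s+992): 992 + j50 → |·| = √(992²+50²) = √986564 ≈ 993.26, ∠ = arctan(50/992) ≈ 2.89°
pole (s+1): 1 + j50 → |·| = √(1²+50²) = √2501 ≈ 50.01, ∠ = arctan(50/1) ≈ 88.85°
pole (s+50): 50 + j50 → |·| = √(50²+50²) = √5000 ≈ 70.711, ∠ = arctan(50/50) ≈ 45.00°
pole (s+80): 80 + j50 → |·| = √(80²+50²) = √8900 ≈ 94.34, ∠ = arctan(50/80) ≈ 32.01°
|T| = 10 · 54665 / 3.3361e+05 ≈ 1.6386
Gain = 20 log₁₀(1.6386) ≈ 4.29 dB
∠T = 68.19° − 165.86° = -97.67°

4.3 dB, -97.7°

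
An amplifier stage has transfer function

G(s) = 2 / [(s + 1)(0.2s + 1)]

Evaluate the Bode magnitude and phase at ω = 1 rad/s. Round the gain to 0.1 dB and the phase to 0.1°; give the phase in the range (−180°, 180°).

At ω = 1 rad/s:
pole (1 + j1·1) = 1 + j1 → |·| ≈ 1.4142, ∠ ≈ 45.00°
pole (1 + j1·0.2) = 1 + j0.2 → |·| ≈ 1.0198, ∠ ≈ 11.31°
|G| = 2 · 1 / (1.4142 · 1.0198) ≈ 1.3868
Gain = 20 log₁₀(1.3868) ≈ 2.84 dB
∠G = (0°) − (45.00° + 11.31°) = -56.31°

2.8 dB, -56.3°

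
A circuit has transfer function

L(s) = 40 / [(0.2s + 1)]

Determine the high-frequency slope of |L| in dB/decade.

-20 dB/decade

Each pole contributes −20 dB/decade at high frequency; each zero contributes +20 dB/decade.
Net: 0 zero(s) − 1 pole(s) → -20 dB/decade.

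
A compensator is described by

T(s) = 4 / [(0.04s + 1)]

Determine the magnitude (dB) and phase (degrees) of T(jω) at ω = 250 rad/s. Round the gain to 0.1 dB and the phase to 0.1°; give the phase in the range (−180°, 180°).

-8.0 dB, -84.3°

At ω = 250 rad/s:
pole (1 + j250·0.04) = 1 + j10 → |·| ≈ 10.05, ∠ ≈ 84.29°
|T| = 4 · 1 / (10.05) ≈ 0.39801
Gain = 20 log₁₀(0.39801) ≈ -8.00 dB
∠T = (0°) − (84.29°) = -84.29°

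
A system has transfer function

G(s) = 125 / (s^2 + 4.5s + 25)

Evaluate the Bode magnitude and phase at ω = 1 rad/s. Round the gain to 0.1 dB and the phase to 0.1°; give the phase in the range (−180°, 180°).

At s = jω = j1:
quadratic: (j1)² + 4.5·j1 + 25 = 24 + j4.5 → |·| ≈ 24.418, ∠ ≈ 10.62°
|G| = 125 / 24.418 ≈ 5.1192
Gain = 20 log₁₀(5.1192) ≈ 14.18 dB
∠G = 0.00° − 10.62° = -10.62°

14.2 dB, -10.6°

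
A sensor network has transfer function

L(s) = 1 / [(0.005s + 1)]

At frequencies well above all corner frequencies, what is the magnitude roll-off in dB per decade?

-20 dB/decade

Each pole contributes −20 dB/decade at high frequency; each zero contributes +20 dB/decade.
Net: 0 zero(s) − 1 pole(s) → -20 dB/decade.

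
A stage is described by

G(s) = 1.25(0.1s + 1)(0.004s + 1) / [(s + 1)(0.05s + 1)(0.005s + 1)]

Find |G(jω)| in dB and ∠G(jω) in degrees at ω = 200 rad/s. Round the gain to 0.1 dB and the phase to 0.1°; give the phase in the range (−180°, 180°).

-39.0 dB, -93.2°

At ω = 200 rad/s:
zero (1 + j200·0.1) = 1 + j20 → |·| ≈ 20.025, ∠ ≈ 87.14°
zero (1 + j200·0.004) = 1 + j0.8 → |·| ≈ 1.2806, ∠ ≈ 38.66°
pole (1 + j200·1) = 1 + j200 → |·| ≈ 200, ∠ ≈ 89.71°
pole (1 + j200·0.05) = 1 + j10 → |·| ≈ 10.05, ∠ ≈ 84.29°
pole (1 + j200·0.005) = 1 + j1 → |·| ≈ 1.4142, ∠ ≈ 45.00°
|G| = 1.25 · 20.025 · 1.2806 / (200 · 10.05 · 1.4142) ≈ 0.011277
Gain = 20 log₁₀(0.011277) ≈ -38.96 dB
∠G = (87.14° + 38.66°) − (89.71° + 84.29° + 45.00°) = -93.20°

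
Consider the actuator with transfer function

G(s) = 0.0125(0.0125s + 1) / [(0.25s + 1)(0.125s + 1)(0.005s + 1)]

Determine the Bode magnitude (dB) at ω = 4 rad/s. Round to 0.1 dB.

-42.0 dB

At ω = 4 rad/s:
zero (1 + j4·0.0125) = 1 + j0.05 → |·| ≈ 1.0012, ∠ ≈ 2.86°
pole (1 + j4·0.25) = 1 + j1 → |·| ≈ 1.4142, ∠ ≈ 45.00°
pole (1 + j4·0.125) = 1 + j0.5 → |·| ≈ 1.118, ∠ ≈ 26.57°
pole (1 + j4·0.005) = 1 + j0.02 → |·| ≈ 1.0002, ∠ ≈ 1.15°
|G| = 0.0125 · 1.0012 / (1.4142 · 1.118 · 1.0002) ≈ 0.0079139
Gain = 20 log₁₀(0.0079139) ≈ -42.03 dB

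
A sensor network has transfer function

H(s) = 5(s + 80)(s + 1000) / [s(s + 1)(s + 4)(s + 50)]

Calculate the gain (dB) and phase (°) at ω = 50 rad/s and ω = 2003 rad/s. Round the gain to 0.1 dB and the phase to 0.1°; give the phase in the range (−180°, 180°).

ω = 50: -25.5 dB, 85.6°; ω = 2003: -117.1 dB, 152.8°

At s = jω = j50:
zero (s+80): 80 + j50 → |·| = √(80²+50²) = √8900 ≈ 94.34, ∠ = arctan(50/80) ≈ 32.01°
zero (s+1000): 1000 + j50 → |·| = √(1000²+50²) = √1002500 ≈ 1001.2, ∠ = arctan(50/1000) ≈ 2.86°
pole (s+1): 1 + j50 → |·| = √(1²+50²) = √2501 ≈ 50.01, ∠ = arctan(50/1) ≈ 88.85°
pole (s+4): 4 + j50 → |·| = √(4²+50²) = √2516 ≈ 50.16, ∠ = arctan(50/4) ≈ 85.43°
pole (s+50): 50 + j50 → |·| = √(50²+50²) = √5000 ≈ 70.711, ∠ = arctan(50/50) ≈ 45.00°
pole at origin: |s| = 50, ∠ = 90.00° (in denominator)
|H| = 5 · 94453 / 8.8689e+06 ≈ 0.05325
Gain = 20 log₁₀(0.05325) ≈ -25.47 dB
∠H = 34.87° − 309.28° = -274.41° ≡ 85.59° (principal value)

At s = jω = j2003:
zero (s+80): 80 + j2003 → |·| = √(80²+2003²) = √4018409 ≈ 2004.6, ∠ = arctan(2003/80) ≈ 87.71°
zero (s+1000): 1000 + j2003 → |·| = √(1000²+2003²) = √5012009 ≈ 2238.8, ∠ = arctan(2003/1000) ≈ 63.47°
pole (s+1): 1 + j2003 → |·| = √(1²+2003²) = √4012010 ≈ 2003, ∠ = arctan(2003/1) ≈ 89.97°
pole (s+4): 4 + j2003 → |·| = √(4²+2003²) = √4012025 ≈ 2003, ∠ = arctan(2003/4) ≈ 89.89°
pole (s+50): 50 + j2003 → |·| = √(50²+2003²) = √4014509 ≈ 2003.6, ∠ = arctan(2003/50) ≈ 88.57°
pole at origin: |s| = 2003, ∠ = 90.00° (in denominator)
|H| = 5 · 4.4879e+06 / 1.6101e+13 ≈ 1.3937e-06
Gain = 20 log₁₀(1.3937e-06) ≈ -117.12 dB
∠H = 151.18° − 358.43° = -207.25° ≡ 152.75° (principal value)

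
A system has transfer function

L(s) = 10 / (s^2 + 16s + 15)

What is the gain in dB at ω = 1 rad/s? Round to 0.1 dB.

Substitute s = j1:
Numerator: 10 = 10 + j0
Denominator: (j1)^2 + 16(j1) + 15 = 14 + j16
|N| = √(10² + 0²) ≈ 10, ∠N ≈ 0.00°
|D| = √(14² + 16²) ≈ 21.26, ∠D ≈ 48.81°
|L| = 10 / 21.26 ≈ 0.47037
Gain = 20 log₁₀(0.47037) ≈ -6.55 dB

-6.6 dB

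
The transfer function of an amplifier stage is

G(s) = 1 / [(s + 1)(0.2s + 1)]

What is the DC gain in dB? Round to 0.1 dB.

0.0 dB

G(0) = 1 · 1 / 1 = 1
20 log₁₀(1) ≈ 0.00 dB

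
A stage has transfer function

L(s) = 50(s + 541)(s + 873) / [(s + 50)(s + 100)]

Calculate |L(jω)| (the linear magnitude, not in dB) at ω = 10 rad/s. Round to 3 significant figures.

4.61e+03

At s = jω = j10:
zero (s+541): 541 + j10 → |·| = √(541²+10²) = √292781 ≈ 541.09, ∠ = arctan(10/541) ≈ 1.06°
zero (s+873): 873 + j10 → |·| = √(873²+10²) = √762229 ≈ 873.06, ∠ = arctan(10/873) ≈ 0.66°
pole (s+50): 50 + j10 → |·| = √(50²+10²) = √2600 ≈ 50.99, ∠ = arctan(10/50) ≈ 11.31°
pole (s+100): 100 + j10 → |·| = √(100²+10²) = √10100 ≈ 100.5, ∠ = arctan(10/100) ≈ 5.71°
|L| = 50 · 4.724e+05 / 5124.5 ≈ 4609.2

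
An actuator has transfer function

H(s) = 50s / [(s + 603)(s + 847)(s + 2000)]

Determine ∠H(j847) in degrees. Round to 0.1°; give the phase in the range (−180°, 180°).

At s = jω = j847:
zero at origin: s = j847 → |·| = 847, ∠ = 90.00°
pole (s+603): 603 + j847 → |·| = √(603²+847²) = √1081018 ≈ 1039.7, ∠ = arctan(847/603) ≈ 54.55°
pole (s+847): 847 + j847 → |·| = √(847²+847²) = √1434818 ≈ 1197.8, ∠ = arctan(847/847) ≈ 45.00°
pole (s+2000): 2000 + j847 → |·| = √(2000²+847²) = √4717409 ≈ 2172, ∠ = arctan(847/2000) ≈ 22.95°
∠H = 90.00° − 122.50° = -32.50°

-32.5°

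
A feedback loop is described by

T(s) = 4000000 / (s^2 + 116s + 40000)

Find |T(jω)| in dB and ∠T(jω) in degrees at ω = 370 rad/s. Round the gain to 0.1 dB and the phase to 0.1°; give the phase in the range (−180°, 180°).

31.5 dB, -156.1°

At s = jω = j370:
quadratic: (j370)² + 116·j370 + 40000 = -96900 + j42920 → |·| ≈ 1.0598e+05, ∠ ≈ 156.11°
|T| = 4000000 / 1.0598e+05 ≈ 37.743
Gain = 20 log₁₀(37.743) ≈ 31.54 dB
∠T = 0.00° − 156.11° = -156.11°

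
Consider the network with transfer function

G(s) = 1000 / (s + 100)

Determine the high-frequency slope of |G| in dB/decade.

-20 dB/decade

Each pole contributes −20 dB/decade at high frequency; each zero contributes +20 dB/decade.
Net: 0 zero(s) − 1 pole(s) → -20 dB/decade.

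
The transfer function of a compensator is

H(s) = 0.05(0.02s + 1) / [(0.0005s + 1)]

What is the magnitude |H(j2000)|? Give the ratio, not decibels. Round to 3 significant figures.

1.41

At ω = 2000 rad/s:
zero (1 + j2000·0.02) = 1 + j40 → |·| ≈ 40.012, ∠ ≈ 88.57°
pole (1 + j2000·0.0005) = 1 + j1 → |·| ≈ 1.4142, ∠ ≈ 45.00°
|H| = 0.05 · 40.012 / (1.4142) ≈ 1.4147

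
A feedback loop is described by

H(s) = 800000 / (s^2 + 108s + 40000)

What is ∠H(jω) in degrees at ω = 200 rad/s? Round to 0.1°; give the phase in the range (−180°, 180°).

At s = jω = j200:
quadratic: (j200)² + 108·j200 + 40000 = 0 + j21600 → |·| ≈ 21600, ∠ ≈ 90.00°
∠H = 0.00° − 90.00° = -90.00°

-90.0°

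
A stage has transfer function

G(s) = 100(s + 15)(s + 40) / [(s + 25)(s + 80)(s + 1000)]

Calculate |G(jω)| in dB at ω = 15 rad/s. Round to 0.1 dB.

At s = jω = j15:
zero (s+15): 15 + j15 → |·| = √(15²+15²) = √450 ≈ 21.213, ∠ = arctan(15/15) ≈ 45.00°
zero (s+40): 40 + j15 → |·| = √(40²+15²) = √1825 ≈ 42.72, ∠ = arctan(15/40) ≈ 20.56°
pole (s+25): 25 + j15 → |·| = √(25²+15²) = √850 ≈ 29.155, ∠ = arctan(15/25) ≈ 30.96°
pole (s+80): 80 + j15 → |·| = √(80²+15²) = √6625 ≈ 81.394, ∠ = arctan(15/80) ≈ 10.62°
pole (s+1000): 1000 + j15 → |·| = √(1000²+15²) = √1000225 ≈ 1000.1, ∠ = arctan(15/1000) ≈ 0.86°
|G| = 100 · 906.22 / 2.3733e+06 ≈ 0.038184
Gain = 20 log₁₀(0.038184) ≈ -28.36 dB

-28.4 dB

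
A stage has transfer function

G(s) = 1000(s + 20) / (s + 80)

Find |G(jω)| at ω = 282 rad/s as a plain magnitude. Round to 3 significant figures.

964

At s = jω = j282:
zero (s+20): 20 + j282 → |·| = √(20²+282²) = √79924 ≈ 282.71, ∠ = arctan(282/20) ≈ 85.94°
pole (s+80): 80 + j282 → |·| = √(80²+282²) = √85924 ≈ 293.13, ∠ = arctan(282/80) ≈ 74.16°
|G| = 1000 · 282.71 / 293.13 ≈ 964.45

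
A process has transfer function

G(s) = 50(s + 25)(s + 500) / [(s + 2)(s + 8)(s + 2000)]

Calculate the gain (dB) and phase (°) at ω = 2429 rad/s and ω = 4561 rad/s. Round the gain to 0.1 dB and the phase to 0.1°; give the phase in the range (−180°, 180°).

At s = jω = j2429:
zero (s+25): 25 + j2429 → |·| = √(25²+2429²) = √5900666 ≈ 2429.1, ∠ = arctan(2429/25) ≈ 89.41°
zero (s+500): 500 + j2429 → |·| = √(500²+2429²) = √6150041 ≈ 2479.9, ∠ = arctan(2429/500) ≈ 78.37°
pole (s+2): 2 + j2429 → |·| = √(2²+2429²) = √5900045 ≈ 2429, ∠ = arctan(2429/2) ≈ 89.95°
pole (s+8): 8 + j2429 → |·| = √(8²+2429²) = √5900105 ≈ 2429, ∠ = arctan(2429/8) ≈ 89.81°
pole (s+2000): 2000 + j2429 → |·| = √(2000²+2429²) = √9900041 ≈ 3146.4, ∠ = arctan(2429/2000) ≈ 50.53°
|G| = 50 · 6.0239e+06 / 1.8564e+10 ≈ 0.016225
Gain = 20 log₁₀(0.016225) ≈ -35.80 dB
∠G = 167.78° − 230.29° = -62.51°

At s = jω = j4561:
zero (s+25): 25 + j4561 → |·| = √(25²+4561²) = √20803346 ≈ 4561.1, ∠ = arctan(4561/25) ≈ 89.69°
zero (s+500): 500 + j4561 → |·| = √(500²+4561²) = √21052721 ≈ 4588.3, ∠ = arctan(4561/500) ≈ 83.74°
pole (s+2): 2 + j4561 → |·| = √(2²+4561²) = √20802725 ≈ 4561, ∠ = arctan(4561/2) ≈ 89.97°
pole (s+8): 8 + j4561 → |·| = √(8²+4561²) = √20802785 ≈ 4561, ∠ = arctan(4561/8) ≈ 89.90°
pole (s+2000): 2000 + j4561 → |·| = √(2000²+4561²) = √24802721 ≈ 4980.2, ∠ = arctan(4561/2000) ≈ 66.32°
|G| = 50 · 2.0928e+07 / 1.036e+11 ≈ 0.0101
Gain = 20 log₁₀(0.0101) ≈ -39.91 dB
∠G = 173.43° − 246.19° = -72.76°

ω = 2429: -35.8 dB, -62.5°; ω = 4561: -39.9 dB, -72.8°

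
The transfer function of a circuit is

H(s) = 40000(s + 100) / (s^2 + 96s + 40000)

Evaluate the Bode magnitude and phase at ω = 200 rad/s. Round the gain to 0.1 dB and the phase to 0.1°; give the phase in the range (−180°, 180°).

At s = jω = j200:
zero (s+100): 100 + j200 → |·| = √(100²+200²) = √50000 ≈ 223.61, ∠ = arctan(200/100) ≈ 63.43°
quadratic: (j200)² + 96·j200 + 40000 = 0 + j19200 → |·| ≈ 19200, ∠ ≈ 90.00°
|H| = 40000 · 223.61 / 19200 ≈ 465.85
Gain = 20 log₁₀(465.85) ≈ 53.36 dB
∠H = 63.43° − 90.00° = -26.57°

53.4 dB, -26.6°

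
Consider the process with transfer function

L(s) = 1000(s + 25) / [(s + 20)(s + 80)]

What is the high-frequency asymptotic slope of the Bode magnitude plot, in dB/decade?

Each pole contributes −20 dB/decade at high frequency; each zero contributes +20 dB/decade.
Net: 1 zero(s) − 2 pole(s) → -20 dB/decade.

-20 dB/decade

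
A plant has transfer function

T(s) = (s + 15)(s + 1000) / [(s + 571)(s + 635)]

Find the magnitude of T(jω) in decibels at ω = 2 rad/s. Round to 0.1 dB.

-27.6 dB

At s = jω = j2:
zero (s+15): 15 + j2 → |·| = √(15²+2²) = √229 ≈ 15.133, ∠ = arctan(2/15) ≈ 7.59°
zero (s+1000): 1000 + j2 → |·| = √(1000²+2²) = √1000004 ≈ 1000, ∠ = arctan(2/1000) ≈ 0.11°
pole (s+571): 571 + j2 → |·| = √(571²+2²) = √326045 ≈ 571, ∠ = arctan(2/571) ≈ 0.20°
pole (s+635): 635 + j2 → |·| = √(635²+2²) = √403229 ≈ 635, ∠ = arctan(2/635) ≈ 0.18°
|T| = 1 · 15133 / 3.6258e+05 ≈ 0.041737
Gain = 20 log₁₀(0.041737) ≈ -27.59 dB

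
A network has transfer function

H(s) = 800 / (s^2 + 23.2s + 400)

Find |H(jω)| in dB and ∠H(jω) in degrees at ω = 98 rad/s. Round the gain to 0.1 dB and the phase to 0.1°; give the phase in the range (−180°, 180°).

-21.5 dB, -166.1°

At s = jω = j98:
quadratic: (j98)² + 23.2·j98 + 400 = -9204 + j2273.6 → |·| ≈ 9480.7, ∠ ≈ 166.12°
|H| = 800 / 9480.7 ≈ 0.084382
Gain = 20 log₁₀(0.084382) ≈ -21.48 dB
∠H = 0.00° − 166.12° = -166.12°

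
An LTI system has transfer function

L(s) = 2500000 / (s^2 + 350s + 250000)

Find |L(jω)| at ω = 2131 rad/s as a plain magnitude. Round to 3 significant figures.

0.574

At s = jω = j2131:
quadratic: (j2131)² + 350·j2131 + 250000 = -4291161 + j745850 → |·| ≈ 4.3555e+06, ∠ ≈ 170.14°
|L| = 2500000 / 4.3555e+06 ≈ 0.57399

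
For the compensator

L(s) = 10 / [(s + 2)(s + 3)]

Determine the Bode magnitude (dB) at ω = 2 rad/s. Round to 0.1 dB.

-0.2 dB

At s = jω = j2:
pole (s+2): 2 + j2 → |·| = √(2²+2²) = √8 ≈ 2.8284, ∠ = arctan(2/2) ≈ 45.00°
pole (s+3): 3 + j2 → |·| = √(3²+2²) = √13 ≈ 3.6056, ∠ = arctan(2/3) ≈ 33.69°
|L| = 10 / 10.198 ≈ 0.98058
Gain = 20 log₁₀(0.98058) ≈ -0.17 dB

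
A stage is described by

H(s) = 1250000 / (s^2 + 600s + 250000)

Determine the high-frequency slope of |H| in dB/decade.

Each pole contributes −20 dB/decade at high frequency; each zero contributes +20 dB/decade.
Net: 0 zero(s) − 2 pole(s) → -40 dB/decade.

-40 dB/decade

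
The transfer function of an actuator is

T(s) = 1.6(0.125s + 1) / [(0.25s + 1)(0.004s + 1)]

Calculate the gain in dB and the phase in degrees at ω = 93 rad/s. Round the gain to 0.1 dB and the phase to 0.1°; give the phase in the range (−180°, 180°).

-2.5 dB, -22.9°

At ω = 93 rad/s:
zero (1 + j93·0.125) = 1 + j11.625 → |·| ≈ 11.668, ∠ ≈ 85.08°
pole (1 + j93·0.25) = 1 + j23.25 → |·| ≈ 23.271, ∠ ≈ 87.54°
pole (1 + j93·0.004) = 1 + j0.372 → |·| ≈ 1.067, ∠ ≈ 20.41°
|T| = 1.6 · 11.668 / (23.271 · 1.067) ≈ 0.75186
Gain = 20 log₁₀(0.75186) ≈ -2.48 dB
∠T = (85.08°) − (87.54° + 20.41°) = -22.87°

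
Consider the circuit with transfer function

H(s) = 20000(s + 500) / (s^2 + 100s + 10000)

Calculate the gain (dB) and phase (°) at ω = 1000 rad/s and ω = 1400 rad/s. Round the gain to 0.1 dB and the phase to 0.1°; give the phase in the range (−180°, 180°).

At s = jω = j1000:
zero (s+500): 500 + j1000 → |·| = √(500²+1000²) = √1250000 ≈ 1118, ∠ = arctan(1000/500) ≈ 63.43°
quadratic: (j1000)² + 100·j1000 + 10000 = -990000 + j100000 → |·| ≈ 9.9504e+05, ∠ ≈ 174.23°
|H| = 20000 · 1118 / 9.9504e+05 ≈ 22.471
Gain = 20 log₁₀(22.471) ≈ 27.03 dB
∠H = 63.43° − 174.23° = -110.80°

At s = jω = j1400:
zero (s+500): 500 + j1400 → |·| = √(500²+1400²) = √2210000 ≈ 1486.6, ∠ = arctan(1400/500) ≈ 70.35°
quadratic: (j1400)² + 100·j1400 + 10000 = -1950000 + j140000 → |·| ≈ 1.955e+06, ∠ ≈ 175.89°
|H| = 20000 · 1486.6 / 1.955e+06 ≈ 15.208
Gain = 20 log₁₀(15.208) ≈ 23.64 dB
∠H = 70.35° − 175.89° = -105.54°

ω = 1000: 27.0 dB, -110.8°; ω = 1400: 23.6 dB, -105.5°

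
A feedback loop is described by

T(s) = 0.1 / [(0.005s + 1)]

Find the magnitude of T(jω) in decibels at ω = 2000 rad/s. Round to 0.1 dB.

At ω = 2000 rad/s:
pole (1 + j2000·0.005) = 1 + j10 → |·| ≈ 10.05, ∠ ≈ 84.29°
|T| = 0.1 · 1 / (10.05) ≈ 0.0099502
Gain = 20 log₁₀(0.0099502) ≈ -40.04 dB

-40.0 dB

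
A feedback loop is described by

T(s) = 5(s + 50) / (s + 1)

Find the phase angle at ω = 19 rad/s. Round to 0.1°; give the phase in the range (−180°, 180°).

-66.2°

At s = jω = j19:
zero (s+50): 50 + j19 → |·| = √(50²+19²) = √2861 ≈ 53.488, ∠ = arctan(19/50) ≈ 20.81°
pole (s+1): 1 + j19 → |·| = √(1²+19²) = √362 ≈ 19.026, ∠ = arctan(19/1) ≈ 86.99°
∠T = 20.81° − 86.99° = -66.18°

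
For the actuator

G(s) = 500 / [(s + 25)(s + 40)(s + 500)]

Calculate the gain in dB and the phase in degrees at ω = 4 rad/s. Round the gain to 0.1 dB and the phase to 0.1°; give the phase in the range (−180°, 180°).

At s = jω = j4:
pole (s+25): 25 + j4 → |·| = √(25²+4²) = √641 ≈ 25.318, ∠ = arctan(4/25) ≈ 9.09°
pole (s+40): 40 + j4 → |·| = √(40²+4²) = √1616 ≈ 40.2, ∠ = arctan(4/40) ≈ 5.71°
pole (s+500): 500 + j4 → |·| = √(500²+4²) = √250016 ≈ 500.02, ∠ = arctan(4/500) ≈ 0.46°
|G| = 500 / 5.0891e+05 ≈ 0.00098249
Gain = 20 log₁₀(0.00098249) ≈ -60.15 dB
∠G = 0.00° − 15.26° = -15.26°

-60.2 dB, -15.3°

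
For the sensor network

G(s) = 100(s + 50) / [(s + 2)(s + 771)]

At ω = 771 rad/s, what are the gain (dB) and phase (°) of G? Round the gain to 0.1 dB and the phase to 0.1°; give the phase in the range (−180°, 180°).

At s = jω = j771:
zero (s+50): 50 + j771 → |·| = √(50²+771²) = √596941 ≈ 772.62, ∠ = arctan(771/50) ≈ 86.29°
pole (s+2): 2 + j771 → |·| = √(2²+771²) = √594445 ≈ 771, ∠ = arctan(771/2) ≈ 89.85°
pole (s+771): 771 + j771 → |·| = √(771²+771²) = √1188882 ≈ 1090.4, ∠ = arctan(771/771) ≈ 45.00°
|G| = 100 · 772.62 / 8.407e+05 ≈ 0.091902
Gain = 20 log₁₀(0.091902) ≈ -20.73 dB
∠G = 86.29° − 134.85° = -48.56°

-20.7 dB, -48.6°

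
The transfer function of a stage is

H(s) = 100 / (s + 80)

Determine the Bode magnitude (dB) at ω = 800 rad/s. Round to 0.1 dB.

At s = jω = j800:
pole (s+80): 80 + j800 → |·| = √(80²+800²) = √646400 ≈ 803.99, ∠ = arctan(800/80) ≈ 84.29°
|H| = 100 / 803.99 ≈ 0.12438
Gain = 20 log₁₀(0.12438) ≈ -18.10 dB

-18.1 dB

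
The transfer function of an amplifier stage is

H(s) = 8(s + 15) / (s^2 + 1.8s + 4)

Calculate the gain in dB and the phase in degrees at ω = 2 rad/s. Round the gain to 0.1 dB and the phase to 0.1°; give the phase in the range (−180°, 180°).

At s = jω = j2:
zero (s+15): 15 + j2 → |·| = √(15²+2²) = √229 ≈ 15.133, ∠ = arctan(2/15) ≈ 7.59°
quadratic: (j2)² + 1.8·j2 + 4 = 0 + j3.6 → |·| ≈ 3.6, ∠ ≈ 90.00°
|H| = 8 · 15.133 / 3.6 ≈ 33.629
Gain = 20 log₁₀(33.629) ≈ 30.53 dB
∠H = 7.59° − 90.00° = -82.41°

30.5 dB, -82.4°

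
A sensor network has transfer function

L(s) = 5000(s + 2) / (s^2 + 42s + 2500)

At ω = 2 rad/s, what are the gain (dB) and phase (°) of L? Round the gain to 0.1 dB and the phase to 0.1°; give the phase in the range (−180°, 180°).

At s = jω = j2:
zero (s+2): 2 + j2 → |·| = √(2²+2²) = √8 ≈ 2.8284, ∠ = arctan(2/2) ≈ 45.00°
quadratic: (j2)² + 42·j2 + 2500 = 2496 + j84 → |·| ≈ 2497.4, ∠ ≈ 1.93°
|L| = 5000 · 2.8284 / 2497.4 ≈ 5.6627
Gain = 20 log₁₀(5.6627) ≈ 15.06 dB
∠L = 45.00° − 1.93° = 43.07°

15.1 dB, 43.1°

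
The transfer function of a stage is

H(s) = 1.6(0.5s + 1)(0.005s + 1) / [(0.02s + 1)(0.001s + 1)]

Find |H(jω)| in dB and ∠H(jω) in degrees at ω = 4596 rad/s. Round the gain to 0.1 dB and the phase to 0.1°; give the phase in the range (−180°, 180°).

At ω = 4596 rad/s:
zero (1 + j4596·0.5) = 1 + j2298 → |·| ≈ 2298, ∠ ≈ 89.98°
zero (1 + j4596·0.005) = 1 + j22.98 → |·| ≈ 23.002, ∠ ≈ 87.51°
pole (1 + j4596·0.02) = 1 + j91.92 → |·| ≈ 91.925, ∠ ≈ 89.38°
pole (1 + j4596·0.001) = 1 + j4.596 → |·| ≈ 4.7035, ∠ ≈ 77.72°
|H| = 1.6 · 2298 · 23.002 / (91.925 · 4.7035) ≈ 195.61
Gain = 20 log₁₀(195.61) ≈ 45.83 dB
∠H = (89.98° + 87.51°) − (89.38° + 77.72°) = 10.39°

45.8 dB, 10.4°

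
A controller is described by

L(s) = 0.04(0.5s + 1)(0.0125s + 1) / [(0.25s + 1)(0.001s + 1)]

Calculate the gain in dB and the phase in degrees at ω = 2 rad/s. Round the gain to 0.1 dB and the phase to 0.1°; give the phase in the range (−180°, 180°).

-25.9 dB, 19.8°

At ω = 2 rad/s:
zero (1 + j2·0.5) = 1 + j1 → |·| ≈ 1.4142, ∠ ≈ 45.00°
zero (1 + j2·0.0125) = 1 + j0.025 → |·| ≈ 1.0003, ∠ ≈ 1.43°
pole (1 + j2·0.25) = 1 + j0.5 → |·| ≈ 1.118, ∠ ≈ 26.57°
pole (1 + j2·0.001) = 1 + j0.002 → |·| ≈ 1, ∠ ≈ 0.11°
|L| = 0.04 · 1.4142 · 1.0003 / (1.118 · 1) ≈ 0.050613
Gain = 20 log₁₀(0.050613) ≈ -25.91 dB
∠L = (45.00° + 1.43°) − (26.57° + 0.11°) = 19.75°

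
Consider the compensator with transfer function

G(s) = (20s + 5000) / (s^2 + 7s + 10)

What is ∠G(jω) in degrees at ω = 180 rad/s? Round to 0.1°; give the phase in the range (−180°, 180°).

-142.0°

Substitute s = j180:
Numerator: 20(j180) + 5000 = 5000 + j3600
Denominator: (j180)^2 + 7(j180) + 10 = -32390 + j1260
|N| = √(5000² + 3600²) ≈ 6161.2, ∠N ≈ 35.75°
|D| = √(32390² + 1260²) ≈ 32414, ∠D ≈ 177.77°
∠G = 35.75° − 177.77° = -142.02°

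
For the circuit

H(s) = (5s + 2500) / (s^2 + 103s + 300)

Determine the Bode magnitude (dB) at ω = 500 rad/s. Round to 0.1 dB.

-37.2 dB

Substitute s = j500:
Numerator: 5(j500) + 2500 = 2500 + j2500
Denominator: (j500)^2 + 103(j500) + 300 = -249700 + j51500
|N| = √(2500² + 2500²) ≈ 3535.5, ∠N ≈ 45.00°
|D| = √(249700² + 51500²) ≈ 2.5496e+05, ∠D ≈ 168.35°
|H| = 3535.5 / 2.5496e+05 ≈ 0.013867
Gain = 20 log₁₀(0.013867) ≈ -37.16 dB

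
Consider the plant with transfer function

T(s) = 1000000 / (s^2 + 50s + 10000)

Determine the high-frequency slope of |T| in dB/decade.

Each pole contributes −20 dB/decade at high frequency; each zero contributes +20 dB/decade.
Net: 0 zero(s) − 2 pole(s) → -40 dB/decade.

-40 dB/decade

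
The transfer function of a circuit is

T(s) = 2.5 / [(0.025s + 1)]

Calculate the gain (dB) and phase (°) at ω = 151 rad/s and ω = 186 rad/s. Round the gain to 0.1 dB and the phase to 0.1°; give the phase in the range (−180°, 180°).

At ω = 151 rad/s:
pole (1 + j151·0.025) = 1 + j3.775 → |·| ≈ 3.9052, ∠ ≈ 75.16°
|T| = 2.5 · 1 / (3.9052) ≈ 0.64017
Gain = 20 log₁₀(0.64017) ≈ -3.87 dB
∠T = (0°) − (75.16°) = -75.16°

At ω = 186 rad/s:
pole (1 + j186·0.025) = 1 + j4.65 → |·| ≈ 4.7563, ∠ ≈ 77.86°
|T| = 2.5 · 1 / (4.7563) ≈ 0.52562
Gain = 20 log₁₀(0.52562) ≈ -5.59 dB
∠T = (0°) − (77.86°) = -77.86°

ω = 151: -3.9 dB, -75.2°; ω = 186: -5.6 dB, -77.9°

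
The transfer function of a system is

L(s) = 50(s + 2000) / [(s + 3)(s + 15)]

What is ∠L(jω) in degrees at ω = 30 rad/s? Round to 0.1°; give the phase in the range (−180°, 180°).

-146.9°

At s = jω = j30:
zero (s+2000): 2000 + j30 → |·| = √(2000²+30²) = √4000900 ≈ 2000.2, ∠ = arctan(30/2000) ≈ 0.86°
pole (s+3): 3 + j30 → |·| = √(3²+30²) = √909 ≈ 30.15, ∠ = arctan(30/3) ≈ 84.29°
pole (s+15): 15 + j30 → |·| = √(15²+30²) = √1125 ≈ 33.541, ∠ = arctan(30/15) ≈ 63.43°
∠L = 0.86° − 147.72° = -146.86°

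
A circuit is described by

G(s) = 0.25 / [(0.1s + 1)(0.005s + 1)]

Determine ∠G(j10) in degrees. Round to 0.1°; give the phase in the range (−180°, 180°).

-47.9°

At ω = 10 rad/s:
pole (1 + j10·0.1) = 1 + j1 → |·| ≈ 1.4142, ∠ ≈ 45.00°
pole (1 + j10·0.005) = 1 + j0.05 → |·| ≈ 1.0012, ∠ ≈ 2.86°
∠G = (0°) − (45.00° + 2.86°) = -47.86°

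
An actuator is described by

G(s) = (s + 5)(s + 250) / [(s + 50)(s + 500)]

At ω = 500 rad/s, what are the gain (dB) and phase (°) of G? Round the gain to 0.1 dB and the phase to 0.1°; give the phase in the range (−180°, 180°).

-2.1 dB, 23.6°

At s = jω = j500:
zero (s+5): 5 + j500 → |·| = √(5²+500²) = √250025 ≈ 500.02, ∠ = arctan(500/5) ≈ 89.43°
zero (s+250): 250 + j500 → |·| = √(250²+500²) = √312500 ≈ 559.02, ∠ = arctan(500/250) ≈ 63.43°
pole (s+50): 50 + j500 → |·| = √(50²+500²) = √252500 ≈ 502.49, ∠ = arctan(500/50) ≈ 84.29°
pole (s+500): 500 + j500 → |·| = √(500²+500²) = √500000 ≈ 707.11, ∠ = arctan(500/500) ≈ 45.00°
|G| = 1 · 2.7952e+05 / 3.5532e+05 ≈ 0.78667
Gain = 20 log₁₀(0.78667) ≈ -2.08 dB
∠G = 152.86° − 129.29° = 23.57°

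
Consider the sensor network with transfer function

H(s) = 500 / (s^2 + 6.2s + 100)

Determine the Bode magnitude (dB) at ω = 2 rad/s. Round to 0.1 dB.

14.3 dB

At s = jω = j2:
quadratic: (j2)² + 6.2·j2 + 100 = 96 + j12.4 → |·| ≈ 96.798, ∠ ≈ 7.36°
|H| = 500 / 96.798 ≈ 5.1654
Gain = 20 log₁₀(5.1654) ≈ 14.26 dB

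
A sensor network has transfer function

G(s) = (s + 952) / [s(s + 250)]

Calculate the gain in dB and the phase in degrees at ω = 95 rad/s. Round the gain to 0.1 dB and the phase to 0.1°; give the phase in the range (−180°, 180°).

At s = jω = j95:
zero (s+952): 952 + j95 → |·| = √(952²+95²) = √915329 ≈ 956.73, ∠ = arctan(95/952) ≈ 5.70°
pole (s+250): 250 + j95 → |·| = √(250²+95²) = √71525 ≈ 267.44, ∠ = arctan(95/250) ≈ 20.81°
pole at origin: |s| = 95, ∠ = 90.00° (in denominator)
|G| = 1 · 956.73 / 25407 ≈ 0.037656
Gain = 20 log₁₀(0.037656) ≈ -28.48 dB
∠G = 5.70° − 110.81° = -105.11°

-28.5 dB, -105.1°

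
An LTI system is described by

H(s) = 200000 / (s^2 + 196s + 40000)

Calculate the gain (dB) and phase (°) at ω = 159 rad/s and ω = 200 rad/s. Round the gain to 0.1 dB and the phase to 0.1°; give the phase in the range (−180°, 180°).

At s = jω = j159:
quadratic: (j159)² + 196·j159 + 40000 = 14719 + j31164 → |·| ≈ 34465, ∠ ≈ 64.72°
|H| = 200000 / 34465 ≈ 5.803
Gain = 20 log₁₀(5.803) ≈ 15.27 dB
∠H = 0.00° − 64.72° = -64.72°

At s = jω = j200:
quadratic: (j200)² + 196·j200 + 40000 = 0 + j39200 → |·| ≈ 39200, ∠ ≈ 90.00°
|H| = 200000 / 39200 ≈ 5.102
Gain = 20 log₁₀(5.102) ≈ 14.15 dB
∠H = 0.00° − 90.00° = -90.00°

ω = 159: 15.3 dB, -64.7°; ω = 200: 14.2 dB, -90.0°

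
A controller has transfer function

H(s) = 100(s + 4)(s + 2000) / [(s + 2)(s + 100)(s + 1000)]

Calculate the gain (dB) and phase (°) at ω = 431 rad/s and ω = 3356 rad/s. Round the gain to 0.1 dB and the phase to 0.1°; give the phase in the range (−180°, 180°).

At s = jω = j431:
zero (s+4): 4 + j431 → |·| = √(4²+431²) = √185777 ≈ 431.02, ∠ = arctan(431/4) ≈ 89.47°
zero (s+2000): 2000 + j431 → |·| = √(2000²+431²) = √4185761 ≈ 2045.9, ∠ = arctan(431/2000) ≈ 12.16°
pole (s+2): 2 + j431 → |·| = √(2²+431²) = √185765 ≈ 431, ∠ = arctan(431/2) ≈ 89.73°
pole (s+100): 100 + j431 → |·| = √(100²+431²) = √195761 ≈ 442.45, ∠ = arctan(431/100) ≈ 76.94°
pole (s+1000): 1000 + j431 → |·| = √(1000²+431²) = √1185761 ≈ 1088.9, ∠ = arctan(431/1000) ≈ 23.32°
|H| = 100 · 8.8182e+05 / 2.0765e+08 ≈ 0.42467
Gain = 20 log₁₀(0.42467) ≈ -7.44 dB
∠H = 101.63° − 189.99° = -88.36°

At s = jω = j3356:
zero (s+4): 4 + j3356 → |·| = √(4²+3356²) = √11262752 ≈ 3356, ∠ = arctan(3356/4) ≈ 89.93°
zero (s+2000): 2000 + j3356 → |·| = √(2000²+3356²) = √15262736 ≈ 3906.8, ∠ = arctan(3356/2000) ≈ 59.21°
pole (s+2): 2 + j3356 → |·| = √(2²+3356²) = √11262740 ≈ 3356, ∠ = arctan(3356/2) ≈ 89.97°
pole (s+100): 100 + j3356 → |·| = √(100²+3356²) = √11272736 ≈ 3357.5, ∠ = arctan(3356/100) ≈ 88.29°
pole (s+1000): 1000 + j3356 → |·| = √(1000²+3356²) = √12262736 ≈ 3501.8, ∠ = arctan(3356/1000) ≈ 73.41°
|H| = 100 · 1.3111e+07 / 3.9457e+10 ≈ 0.033229
Gain = 20 log₁₀(0.033229) ≈ -29.57 dB
∠H = 149.14° − 251.67° = -102.53°

ω = 431: -7.4 dB, -88.4°; ω = 3356: -29.6 dB, -102.5°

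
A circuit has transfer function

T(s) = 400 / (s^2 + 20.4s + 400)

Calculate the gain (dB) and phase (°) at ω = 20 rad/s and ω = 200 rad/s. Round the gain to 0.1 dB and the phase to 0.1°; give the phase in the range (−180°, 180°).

At s = jω = j20:
quadratic: (j20)² + 20.4·j20 + 400 = 0 + j408 → |·| ≈ 408, ∠ ≈ 90.00°
|T| = 400 / 408 ≈ 0.98039
Gain = 20 log₁₀(0.98039) ≈ -0.17 dB
∠T = 0.00° − 90.00° = -90.00°

At s = jω = j200:
quadratic: (j200)² + 20.4·j200 + 400 = -39600 + j4080 → |·| ≈ 39810, ∠ ≈ 174.12°
|T| = 400 / 39810 ≈ 0.010048
Gain = 20 log₁₀(0.010048) ≈ -39.96 dB
∠T = 0.00° − 174.12° = -174.12°

ω = 20: -0.2 dB, -90.0°; ω = 200: -40.0 dB, -174.1°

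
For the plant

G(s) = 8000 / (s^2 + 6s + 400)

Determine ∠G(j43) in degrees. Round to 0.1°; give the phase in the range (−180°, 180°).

-169.9°

At s = jω = j43:
quadratic: (j43)² + 6·j43 + 400 = -1449 + j258 → |·| ≈ 1471.8, ∠ ≈ 169.90°
∠G = 0.00° − 169.90° = -169.90°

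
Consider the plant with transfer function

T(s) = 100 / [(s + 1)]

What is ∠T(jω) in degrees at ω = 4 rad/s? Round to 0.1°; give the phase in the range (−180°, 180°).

-76.0°

At ω = 4 rad/s:
pole (1 + j4·1) = 1 + j4 → |·| ≈ 4.1231, ∠ ≈ 75.96°
∠T = (0°) − (75.96°) = -75.96°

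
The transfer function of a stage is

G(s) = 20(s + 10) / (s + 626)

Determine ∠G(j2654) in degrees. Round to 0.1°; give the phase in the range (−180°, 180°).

13.1°

At s = jω = j2654:
zero (s+10): 10 + j2654 → |·| = √(10²+2654²) = √7043816 ≈ 2654, ∠ = arctan(2654/10) ≈ 89.78°
pole (s+626): 626 + j2654 → |·| = √(626²+2654²) = √7435592 ≈ 2726.8, ∠ = arctan(2654/626) ≈ 76.73°
∠G = 89.78° − 76.73° = 13.05°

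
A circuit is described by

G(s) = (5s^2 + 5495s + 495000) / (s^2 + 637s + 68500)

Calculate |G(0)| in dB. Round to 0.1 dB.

G(0) = 495000 / 68500 ≈ 7.2263
20 log₁₀(7.2263) ≈ 17.18 dB

17.2 dB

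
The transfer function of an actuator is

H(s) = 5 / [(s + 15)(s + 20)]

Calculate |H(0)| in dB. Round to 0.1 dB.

-35.6 dB

H(0) = 5 / (15·20) ≈ 0.016667
20 log₁₀(0.016667) ≈ -35.56 dB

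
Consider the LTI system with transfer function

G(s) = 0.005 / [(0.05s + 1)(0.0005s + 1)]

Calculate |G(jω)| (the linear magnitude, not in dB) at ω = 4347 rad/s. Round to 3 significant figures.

9.62e-06

At ω = 4347 rad/s:
pole (1 + j4347·0.05) = 1 + j217.35 → |·| ≈ 217.35, ∠ ≈ 89.74°
pole (1 + j4347·0.0005) = 1 + j2.1735 → |·| ≈ 2.3925, ∠ ≈ 65.29°
|G| = 0.005 · 1 / (217.35 · 2.3925) ≈ 9.6152e-06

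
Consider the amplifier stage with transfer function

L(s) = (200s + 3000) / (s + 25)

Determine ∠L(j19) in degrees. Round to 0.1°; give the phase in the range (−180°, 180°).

Substitute s = j19:
Numerator: 200(j19) + 3000 = 3000 + j3800
Denominator: (j19) + 25 = 25 + j19
|N| = √(3000² + 3800²) ≈ 4841.5, ∠N ≈ 51.71°
|D| = √(25² + 19²) ≈ 31.401, ∠D ≈ 37.23°
∠L = 51.71° − 37.23° = 14.48°

14.5°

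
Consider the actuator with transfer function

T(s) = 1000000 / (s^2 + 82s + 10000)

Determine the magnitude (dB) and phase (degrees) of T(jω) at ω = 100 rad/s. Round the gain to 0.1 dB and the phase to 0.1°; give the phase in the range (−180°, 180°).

41.7 dB, -90.0°

At s = jω = j100:
quadratic: (j100)² + 82·j100 + 10000 = 0 + j8200 → |·| ≈ 8200, ∠ ≈ 90.00°
|T| = 1000000 / 8200 ≈ 121.95
Gain = 20 log₁₀(121.95) ≈ 41.72 dB
∠T = 0.00° − 90.00° = -90.00°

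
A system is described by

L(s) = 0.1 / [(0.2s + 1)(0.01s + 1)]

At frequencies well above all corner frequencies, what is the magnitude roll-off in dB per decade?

Each pole contributes −20 dB/decade at high frequency; each zero contributes +20 dB/decade.
Net: 0 zero(s) − 2 pole(s) → -40 dB/decade.

-40 dB/decade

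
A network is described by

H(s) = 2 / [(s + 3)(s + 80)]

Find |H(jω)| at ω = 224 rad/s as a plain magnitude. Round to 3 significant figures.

At s = jω = j224:
pole (s+3): 3 + j224 → |·| = √(3²+224²) = √50185 ≈ 224.02, ∠ = arctan(224/3) ≈ 89.23°
pole (s+80): 80 + j224 → |·| = √(80²+224²) = √56576 ≈ 237.86, ∠ = arctan(224/80) ≈ 70.35°
|H| = 2 / 53285 ≈ 3.7534e-05

3.75e-05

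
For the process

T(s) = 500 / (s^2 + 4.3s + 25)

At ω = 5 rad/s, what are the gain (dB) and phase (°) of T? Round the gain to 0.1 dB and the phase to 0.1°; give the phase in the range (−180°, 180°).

27.3 dB, -90.0°

At s = jω = j5:
quadratic: (j5)² + 4.3·j5 + 25 = 0 + j21.5 → |·| ≈ 21.5, ∠ ≈ 90.00°
|T| = 500 / 21.5 ≈ 23.256
Gain = 20 log₁₀(23.256) ≈ 27.33 dB
∠T = 0.00° − 90.00° = -90.00°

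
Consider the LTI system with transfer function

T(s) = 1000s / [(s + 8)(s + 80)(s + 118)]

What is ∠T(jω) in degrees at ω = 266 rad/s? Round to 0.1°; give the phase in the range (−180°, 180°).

At s = jω = j266:
zero at origin: s = j266 → |·| = 266, ∠ = 90.00°
pole (s+8): 8 + j266 → |·| = √(8²+266²) = √70820 ≈ 266.12, ∠ = arctan(266/8) ≈ 88.28°
pole (s+80): 80 + j266 → |·| = √(80²+266²) = √77156 ≈ 277.77, ∠ = arctan(266/80) ≈ 73.26°
pole (s+118): 118 + j266 → |·| = √(118²+266²) = √84680 ≈ 291, ∠ = arctan(266/118) ≈ 66.08°
∠T = 90.00° − 227.62° = -137.62°

-137.6°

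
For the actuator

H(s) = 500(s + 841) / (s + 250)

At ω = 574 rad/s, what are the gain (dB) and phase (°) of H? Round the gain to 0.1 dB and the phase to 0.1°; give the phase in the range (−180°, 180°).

At s = jω = j574:
zero (s+841): 841 + j574 → |·| = √(841²+574²) = √1036757 ≈ 1018.2, ∠ = arctan(574/841) ≈ 34.31°
pole (s+250): 250 + j574 → |·| = √(250²+574²) = √391976 ≈ 626.08, ∠ = arctan(574/250) ≈ 66.46°
|H| = 500 · 1018.2 / 626.08 ≈ 813.15
Gain = 20 log₁₀(813.15) ≈ 58.20 dB
∠H = 34.31° − 66.46° = -32.15°

58.2 dB, -32.2°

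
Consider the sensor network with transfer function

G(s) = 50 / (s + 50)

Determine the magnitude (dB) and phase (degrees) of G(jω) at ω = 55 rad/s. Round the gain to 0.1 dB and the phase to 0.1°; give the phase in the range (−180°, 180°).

-3.4 dB, -47.7°

At s = jω = j55:
pole (s+50): 50 + j55 → |·| = √(50²+55²) = √5525 ≈ 74.33, ∠ = arctan(55/50) ≈ 47.73°
|G| = 50 / 74.33 ≈ 0.67268
Gain = 20 log₁₀(0.67268) ≈ -3.44 dB
∠G = 0.00° − 47.73° = -47.73°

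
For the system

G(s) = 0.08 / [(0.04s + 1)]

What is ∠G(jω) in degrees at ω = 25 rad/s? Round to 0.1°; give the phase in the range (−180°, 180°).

At ω = 25 rad/s:
pole (1 + j25·0.04) = 1 + j1 → |·| ≈ 1.4142, ∠ ≈ 45.00°
∠G = (0°) − (45.00°) = -45.00°

-45.0°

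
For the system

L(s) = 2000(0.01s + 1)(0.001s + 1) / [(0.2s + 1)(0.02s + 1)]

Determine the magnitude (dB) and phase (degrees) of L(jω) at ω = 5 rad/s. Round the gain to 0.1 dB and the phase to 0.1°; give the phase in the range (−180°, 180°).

At ω = 5 rad/s:
zero (1 + j5·0.01) = 1 + j0.05 → |·| ≈ 1.0012, ∠ ≈ 2.86°
zero (1 + j5·0.001) = 1 + j0.005 → |·| ≈ 1, ∠ ≈ 0.29°
pole (1 + j5·0.2) = 1 + j1 → |·| ≈ 1.4142, ∠ ≈ 45.00°
pole (1 + j5·0.02) = 1 + j0.1 → |·| ≈ 1.005, ∠ ≈ 5.71°
|L| = 2000 · 1.0012 · 1 / (1.4142 · 1.005) ≈ 1408.9
Gain = 20 log₁₀(1408.9) ≈ 62.98 dB
∠L = (2.86° + 0.29°) − (45.00° + 5.71°) = -47.56°

63.0 dB, -47.6°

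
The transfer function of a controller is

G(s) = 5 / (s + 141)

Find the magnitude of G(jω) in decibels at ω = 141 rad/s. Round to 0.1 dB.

At s = jω = j141:
pole (s+141): 141 + j141 → |·| = √(141²+141²) = √39762 ≈ 199.4, ∠ = arctan(141/141) ≈ 45.00°
|G| = 5 / 199.4 ≈ 0.025075
Gain = 20 log₁₀(0.025075) ≈ -32.02 dB

-32.0 dB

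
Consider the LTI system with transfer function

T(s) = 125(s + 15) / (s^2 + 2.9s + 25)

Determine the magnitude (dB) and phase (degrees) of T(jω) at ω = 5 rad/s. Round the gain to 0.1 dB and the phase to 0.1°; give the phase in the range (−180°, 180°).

At s = jω = j5:
zero (s+15): 15 + j5 → |·| = √(15²+5²) = √250 ≈ 15.811, ∠ = arctan(5/15) ≈ 18.43°
quadratic: (j5)² + 2.9·j5 + 25 = 0 + j14.5 → |·| ≈ 14.5, ∠ ≈ 90.00°
|T| = 125 · 15.811 / 14.5 ≈ 136.3
Gain = 20 log₁₀(136.3) ≈ 42.69 dB
∠T = 18.43° − 90.00° = -71.57°

42.7 dB, -71.6°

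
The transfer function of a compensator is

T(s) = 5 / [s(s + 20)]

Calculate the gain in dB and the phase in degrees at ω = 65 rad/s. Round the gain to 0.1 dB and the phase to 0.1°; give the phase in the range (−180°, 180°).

At s = jω = j65:
pole (s+20): 20 + j65 → |·| = √(20²+65²) = √4625 ≈ 68.007, ∠ = arctan(65/20) ≈ 72.90°
pole at origin: |s| = 65, ∠ = 90.00° (in denominator)
|T| = 5 / 4420.5 ≈ 0.0011311
Gain = 20 log₁₀(0.0011311) ≈ -58.93 dB
∠T = 0.00° − 162.90° = -162.90°

-58.9 dB, -162.9°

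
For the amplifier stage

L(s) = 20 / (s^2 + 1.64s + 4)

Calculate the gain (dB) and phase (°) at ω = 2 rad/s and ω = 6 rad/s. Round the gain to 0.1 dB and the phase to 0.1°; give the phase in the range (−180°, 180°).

ω = 2: 15.7 dB, -90.0°; ω = 6: -4.5 dB, -162.9°

At s = jω = j2:
quadratic: (j2)² + 1.64·j2 + 4 = 0 + j3.28 → |·| ≈ 3.28, ∠ ≈ 90.00°
|L| = 20 / 3.28 ≈ 6.0976
Gain = 20 log₁₀(6.0976) ≈ 15.70 dB
∠L = 0.00° − 90.00° = -90.00°

At s = jω = j6:
quadratic: (j6)² + 1.64·j6 + 4 = -32 + j9.84 → |·| ≈ 33.479, ∠ ≈ 162.91°
|L| = 20 / 33.479 ≈ 0.59739
Gain = 20 log₁₀(0.59739) ≈ -4.47 dB
∠L = 0.00° − 162.91° = -162.91°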